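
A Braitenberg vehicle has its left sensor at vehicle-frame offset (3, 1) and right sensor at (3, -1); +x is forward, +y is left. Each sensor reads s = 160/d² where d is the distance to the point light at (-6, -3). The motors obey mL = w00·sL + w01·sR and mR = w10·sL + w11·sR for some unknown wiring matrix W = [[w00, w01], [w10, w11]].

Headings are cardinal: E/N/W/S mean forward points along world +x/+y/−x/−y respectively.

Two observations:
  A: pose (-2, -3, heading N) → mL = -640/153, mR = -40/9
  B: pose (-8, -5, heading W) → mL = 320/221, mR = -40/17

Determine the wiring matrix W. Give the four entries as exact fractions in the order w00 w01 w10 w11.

obs A: pose=(-2,-3,N) → sL=80/9, sR=80/17, mL=-640/153, mR=-40/9
obs B: pose=(-8,-5,W) → sL=80/17, sR=80/13, mL=320/221, mR=-40/17
sensor matrix S = [[80/9, 80/17], [80/17, 80/13]]; det S = 1100800/33813
solve [mL_A; mL_B] = S·[w00; w01] and [mR_A; mR_B] = S·[w10; w11]:
  w00 = -1, w01 = 1, w10 = -1/2, w11 = 0

-1 1 -1/2 0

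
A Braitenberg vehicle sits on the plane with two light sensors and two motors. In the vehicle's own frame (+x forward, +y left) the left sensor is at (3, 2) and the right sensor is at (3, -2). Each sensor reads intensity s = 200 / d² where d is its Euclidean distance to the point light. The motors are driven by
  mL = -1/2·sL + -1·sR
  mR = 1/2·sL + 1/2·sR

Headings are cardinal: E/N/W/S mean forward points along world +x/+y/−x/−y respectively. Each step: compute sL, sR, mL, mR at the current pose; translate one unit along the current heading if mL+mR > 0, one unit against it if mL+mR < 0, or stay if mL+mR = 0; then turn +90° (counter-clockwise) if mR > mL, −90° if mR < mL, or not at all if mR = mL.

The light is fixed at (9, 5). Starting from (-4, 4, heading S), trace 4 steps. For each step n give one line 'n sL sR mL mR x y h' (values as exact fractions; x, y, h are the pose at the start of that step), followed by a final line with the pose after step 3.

0 200/137 200/241 -51500/33017 37800/33017 -4 4 S
1 25/13 25/13 -75/26 25/13 -4 5 E
2 40/53 200/153 -13660/8109 8360/8109 -5 5 N
3 100/149 20/29 -4430/4321 2940/4321 -5 4 W
final -4 4 S

n=0: pose=(-4,4,S); sL=200/137, sR=200/241; mL=-51500/33017, mR=37800/33017; mL+mR=-100/241 → advance -1; mR−mL=89300/33017 → turn +1·90°
n=1: pose=(-4,5,E); sL=25/13, sR=25/13; mL=-75/26, mR=25/13; mL+mR=-25/26 → advance -1; mR−mL=125/26 → turn +1·90°
n=2: pose=(-5,5,N); sL=40/53, sR=200/153; mL=-13660/8109, mR=8360/8109; mL+mR=-100/153 → advance -1; mR−mL=7340/2703 → turn +1·90°
n=3: pose=(-5,4,W); sL=100/149, sR=20/29; mL=-4430/4321, mR=2940/4321; mL+mR=-10/29 → advance -1; mR−mL=7370/4321 → turn +1·90°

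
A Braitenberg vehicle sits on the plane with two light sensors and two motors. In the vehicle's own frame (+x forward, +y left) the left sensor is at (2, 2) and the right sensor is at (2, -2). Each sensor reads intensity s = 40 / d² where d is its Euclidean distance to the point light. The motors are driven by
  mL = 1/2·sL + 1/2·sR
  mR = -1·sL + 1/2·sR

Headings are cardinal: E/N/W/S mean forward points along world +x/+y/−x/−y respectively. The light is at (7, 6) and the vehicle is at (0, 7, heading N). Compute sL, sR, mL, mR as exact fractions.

4/9 20/17 124/153 22/153

left sensor world pos  = (-2, 9); dL² = 90
right sensor world pos = (2, 9); dR² = 34
sL = 40/90 = 4/9
sR = 40/34 = 20/17
mL = 1/2·sL + 1/2·sR = 124/153
mR = -1·sL + 1/2·sR = 22/153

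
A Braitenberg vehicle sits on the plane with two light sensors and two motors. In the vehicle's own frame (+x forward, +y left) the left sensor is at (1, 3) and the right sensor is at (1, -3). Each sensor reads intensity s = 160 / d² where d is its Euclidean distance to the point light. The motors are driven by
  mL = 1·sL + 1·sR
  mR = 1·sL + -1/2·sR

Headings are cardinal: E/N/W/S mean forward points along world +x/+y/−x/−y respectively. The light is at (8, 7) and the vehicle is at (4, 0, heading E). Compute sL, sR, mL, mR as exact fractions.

left sensor world pos  = (5, 3); dL² = 25
right sensor world pos = (5, -3); dR² = 109
sL = 160/25 = 32/5
sR = 160/109 = 160/109
mL = 1·sL + 1·sR = 4288/545
mR = 1·sL + -1/2·sR = 3088/545

32/5 160/109 4288/545 3088/545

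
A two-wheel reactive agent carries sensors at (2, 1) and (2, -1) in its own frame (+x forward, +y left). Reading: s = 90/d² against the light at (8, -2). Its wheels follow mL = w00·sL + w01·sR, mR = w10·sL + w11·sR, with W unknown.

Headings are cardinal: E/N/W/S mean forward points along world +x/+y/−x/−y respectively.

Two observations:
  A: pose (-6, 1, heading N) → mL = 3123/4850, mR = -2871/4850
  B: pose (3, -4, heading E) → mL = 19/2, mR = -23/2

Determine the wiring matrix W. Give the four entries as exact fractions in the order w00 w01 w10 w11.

1/2 1 -1 -1/2

obs A: pose=(-6,1,N) → sL=9/25, sR=45/97, mL=3123/4850, mR=-2871/4850
obs B: pose=(3,-4,E) → sL=9, sR=5, mL=19/2, mR=-23/2
sensor matrix S = [[9/25, 45/97], [9, 5]]; det S = -1152/485
solve [mL_A; mL_B] = S·[w00; w01] and [mR_A; mR_B] = S·[w10; w11]:
  w00 = 1/2, w01 = 1, w10 = -1, w11 = -1/2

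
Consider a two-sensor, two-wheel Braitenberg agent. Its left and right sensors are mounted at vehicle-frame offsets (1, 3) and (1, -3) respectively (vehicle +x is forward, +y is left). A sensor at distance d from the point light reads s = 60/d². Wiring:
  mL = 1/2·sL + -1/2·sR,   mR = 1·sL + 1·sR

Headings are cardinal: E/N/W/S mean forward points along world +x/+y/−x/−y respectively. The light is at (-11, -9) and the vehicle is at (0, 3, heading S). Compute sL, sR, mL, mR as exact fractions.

60/317 12/37 -792/11729 6024/11729

left sensor world pos  = (3, 2); dL² = 317
right sensor world pos = (-3, 2); dR² = 185
sL = 60/317 = 60/317
sR = 60/185 = 12/37
mL = 1/2·sL + -1/2·sR = -792/11729
mR = 1·sL + 1·sR = 6024/11729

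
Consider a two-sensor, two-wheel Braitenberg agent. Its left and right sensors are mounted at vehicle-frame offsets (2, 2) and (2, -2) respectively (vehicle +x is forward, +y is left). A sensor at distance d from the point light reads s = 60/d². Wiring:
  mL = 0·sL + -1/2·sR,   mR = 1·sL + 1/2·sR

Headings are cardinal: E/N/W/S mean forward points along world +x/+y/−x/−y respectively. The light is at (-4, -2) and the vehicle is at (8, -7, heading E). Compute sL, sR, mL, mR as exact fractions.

left sensor world pos  = (10, -5); dL² = 205
right sensor world pos = (10, -9); dR² = 245
sL = 60/205 = 12/41
sR = 60/245 = 12/49
mL = 0·sL + -1/2·sR = -6/49
mR = 1·sL + 1/2·sR = 834/2009

12/41 12/49 -6/49 834/2009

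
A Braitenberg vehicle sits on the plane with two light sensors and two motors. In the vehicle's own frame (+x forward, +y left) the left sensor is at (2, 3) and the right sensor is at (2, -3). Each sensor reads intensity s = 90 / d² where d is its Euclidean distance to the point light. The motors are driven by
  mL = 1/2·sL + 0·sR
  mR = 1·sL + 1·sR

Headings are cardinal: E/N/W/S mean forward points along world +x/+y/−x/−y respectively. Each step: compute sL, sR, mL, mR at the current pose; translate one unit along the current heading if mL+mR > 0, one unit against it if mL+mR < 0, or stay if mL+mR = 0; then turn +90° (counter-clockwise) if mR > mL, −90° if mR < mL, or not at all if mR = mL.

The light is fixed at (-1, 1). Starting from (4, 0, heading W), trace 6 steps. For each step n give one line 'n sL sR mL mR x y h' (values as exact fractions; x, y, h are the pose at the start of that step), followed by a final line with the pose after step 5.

n=0: pose=(4,0,W); sL=18/5, sR=90/13; mL=9/5, mR=684/65; mL+mR=801/65 → advance +1; mR−mL=567/65 → turn +1·90°
n=1: pose=(3,0,S); sL=45/29, sR=9; mL=45/58, mR=306/29; mL+mR=657/58 → advance +1; mR−mL=567/58 → turn +1·90°
n=2: pose=(3,-1,E); sL=90/37, sR=90/61; mL=45/37, mR=8820/2257; mL+mR=11565/2257 → advance +1; mR−mL=6075/2257 → turn +1·90°
n=3: pose=(4,-1,N); sL=45/2, sR=45/32; mL=45/4, mR=765/32; mL+mR=1125/32 → advance +1; mR−mL=405/32 → turn +1·90°
n=4: pose=(4,0,W); sL=18/5, sR=90/13; mL=9/5, mR=684/65; mL+mR=801/65 → advance +1; mR−mL=567/65 → turn +1·90°
n=5: pose=(3,0,S); sL=45/29, sR=9; mL=45/58, mR=306/29; mL+mR=657/58 → advance +1; mR−mL=567/58 → turn +1·90°

0 18/5 90/13 9/5 684/65 4 0 W
1 45/29 9 45/58 306/29 3 0 S
2 90/37 90/61 45/37 8820/2257 3 -1 E
3 45/2 45/32 45/4 765/32 4 -1 N
4 18/5 90/13 9/5 684/65 4 0 W
5 45/29 9 45/58 306/29 3 0 S
final 3 -1 E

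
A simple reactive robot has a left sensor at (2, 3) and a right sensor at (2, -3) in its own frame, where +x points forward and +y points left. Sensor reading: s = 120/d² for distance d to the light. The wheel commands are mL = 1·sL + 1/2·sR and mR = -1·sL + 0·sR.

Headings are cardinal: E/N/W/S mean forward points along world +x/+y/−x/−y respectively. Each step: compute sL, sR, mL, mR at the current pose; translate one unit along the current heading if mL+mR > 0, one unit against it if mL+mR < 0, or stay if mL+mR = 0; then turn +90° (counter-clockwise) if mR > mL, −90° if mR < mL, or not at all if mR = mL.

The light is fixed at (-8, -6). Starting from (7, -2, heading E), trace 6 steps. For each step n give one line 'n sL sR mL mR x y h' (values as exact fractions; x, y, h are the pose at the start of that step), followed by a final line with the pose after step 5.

0 60/169 12/29 2754/4901 -60/169 7 -2 E
1 24/73 120/173 8532/12629 -24/73 8 -2 S
2 30/49 15/29 2475/2842 -30/49 8 -3 W
3 120/169 120/349 52020/58981 -120/169 7 -3 N
4 60/169 12/29 2754/4901 -60/169 7 -2 E
5 24/73 120/173 8532/12629 -24/73 8 -2 S
final 8 -3 W

n=0: pose=(7,-2,E); sL=60/169, sR=12/29; mL=2754/4901, mR=-60/169; mL+mR=6/29 → advance +1; mR−mL=-4494/4901 → turn -1·90°
n=1: pose=(8,-2,S); sL=24/73, sR=120/173; mL=8532/12629, mR=-24/73; mL+mR=60/173 → advance +1; mR−mL=-12684/12629 → turn -1·90°
n=2: pose=(8,-3,W); sL=30/49, sR=15/29; mL=2475/2842, mR=-30/49; mL+mR=15/58 → advance +1; mR−mL=-4215/2842 → turn -1·90°
n=3: pose=(7,-3,N); sL=120/169, sR=120/349; mL=52020/58981, mR=-120/169; mL+mR=60/349 → advance +1; mR−mL=-93900/58981 → turn -1·90°
n=4: pose=(7,-2,E); sL=60/169, sR=12/29; mL=2754/4901, mR=-60/169; mL+mR=6/29 → advance +1; mR−mL=-4494/4901 → turn -1·90°
n=5: pose=(8,-2,S); sL=24/73, sR=120/173; mL=8532/12629, mR=-24/73; mL+mR=60/173 → advance +1; mR−mL=-12684/12629 → turn -1·90°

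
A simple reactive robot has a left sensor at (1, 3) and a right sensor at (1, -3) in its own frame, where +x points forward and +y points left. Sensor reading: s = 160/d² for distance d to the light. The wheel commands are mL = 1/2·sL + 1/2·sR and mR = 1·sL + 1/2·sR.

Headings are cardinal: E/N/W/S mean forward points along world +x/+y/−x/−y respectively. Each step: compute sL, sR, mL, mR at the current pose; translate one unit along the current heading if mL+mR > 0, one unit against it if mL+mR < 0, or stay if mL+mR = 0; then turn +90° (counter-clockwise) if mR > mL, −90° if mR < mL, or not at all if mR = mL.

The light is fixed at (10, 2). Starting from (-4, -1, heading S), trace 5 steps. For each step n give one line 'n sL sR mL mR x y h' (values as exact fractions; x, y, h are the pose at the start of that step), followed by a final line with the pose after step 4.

n=0: pose=(-4,-1,S); sL=160/137, sR=32/61; mL=7072/8357, mR=11952/8357; mL+mR=19024/8357 → advance +1; mR−mL=80/137 → turn +1·90°
n=1: pose=(-4,-2,E); sL=16/17, sR=80/109; mL=1552/1853, mR=2424/1853; mL+mR=3976/1853 → advance +1; mR−mL=8/17 → turn +1·90°
n=2: pose=(-3,-2,N); sL=32/53, sR=160/109; mL=5984/5777, mR=7728/5777; mL+mR=13712/5777 → advance +1; mR−mL=16/53 → turn +1·90°
n=3: pose=(-3,-1,W); sL=20/29, sR=40/49; mL=1070/1421, mR=1560/1421; mL+mR=2630/1421 → advance +1; mR−mL=10/29 → turn +1·90°
n=4: pose=(-4,-1,S); sL=160/137, sR=32/61; mL=7072/8357, mR=11952/8357; mL+mR=19024/8357 → advance +1; mR−mL=80/137 → turn +1·90°

0 160/137 32/61 7072/8357 11952/8357 -4 -1 S
1 16/17 80/109 1552/1853 2424/1853 -4 -2 E
2 32/53 160/109 5984/5777 7728/5777 -3 -2 N
3 20/29 40/49 1070/1421 1560/1421 -3 -1 W
4 160/137 32/61 7072/8357 11952/8357 -4 -1 S
final -4 -2 E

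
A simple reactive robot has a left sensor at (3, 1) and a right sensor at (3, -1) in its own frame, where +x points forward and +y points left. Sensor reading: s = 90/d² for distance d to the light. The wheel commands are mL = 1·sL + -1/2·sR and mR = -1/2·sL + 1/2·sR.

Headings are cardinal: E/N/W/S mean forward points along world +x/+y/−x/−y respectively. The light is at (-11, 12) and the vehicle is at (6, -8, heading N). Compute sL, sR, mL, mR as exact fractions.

18/109 90/613 6129/66817 -612/66817

left sensor world pos  = (5, -5); dL² = 545
right sensor world pos = (7, -5); dR² = 613
sL = 90/545 = 18/109
sR = 90/613 = 90/613
mL = 1·sL + -1/2·sR = 6129/66817
mR = -1/2·sL + 1/2·sR = -612/66817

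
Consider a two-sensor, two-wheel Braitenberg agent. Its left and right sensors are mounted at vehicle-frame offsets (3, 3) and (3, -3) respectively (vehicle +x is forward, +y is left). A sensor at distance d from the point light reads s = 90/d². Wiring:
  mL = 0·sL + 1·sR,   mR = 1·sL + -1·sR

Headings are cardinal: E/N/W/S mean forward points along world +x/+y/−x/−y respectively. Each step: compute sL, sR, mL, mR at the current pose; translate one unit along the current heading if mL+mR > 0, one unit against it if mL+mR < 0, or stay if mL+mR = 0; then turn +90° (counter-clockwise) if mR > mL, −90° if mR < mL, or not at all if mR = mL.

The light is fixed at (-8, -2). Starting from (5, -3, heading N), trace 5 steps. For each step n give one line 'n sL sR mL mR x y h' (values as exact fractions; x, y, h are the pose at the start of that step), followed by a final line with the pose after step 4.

n=0: pose=(5,-3,N); sL=45/52, sR=9/26; mL=9/26, mR=27/52; mL+mR=45/52 → advance +1; mR−mL=9/52 → turn +1·90°
n=1: pose=(5,-2,W); sL=90/109, sR=90/109; mL=90/109, mR=0; mL+mR=90/109 → advance +1; mR−mL=-90/109 → turn -1·90°
n=2: pose=(4,-2,N); sL=1, sR=5/13; mL=5/13, mR=8/13; mL+mR=1 → advance +1; mR−mL=3/13 → turn +1·90°
n=3: pose=(4,-1,W); sL=18/17, sR=90/97; mL=90/97, mR=216/1649; mL+mR=18/17 → advance +1; mR−mL=-1314/1649 → turn -1·90°
n=4: pose=(3,-1,N); sL=9/8, sR=45/106; mL=45/106, mR=297/424; mL+mR=9/8 → advance +1; mR−mL=117/424 → turn +1·90°

0 45/52 9/26 9/26 27/52 5 -3 N
1 90/109 90/109 90/109 0 5 -2 W
2 1 5/13 5/13 8/13 4 -2 N
3 18/17 90/97 90/97 216/1649 4 -1 W
4 9/8 45/106 45/106 297/424 3 -1 N
final 3 0 W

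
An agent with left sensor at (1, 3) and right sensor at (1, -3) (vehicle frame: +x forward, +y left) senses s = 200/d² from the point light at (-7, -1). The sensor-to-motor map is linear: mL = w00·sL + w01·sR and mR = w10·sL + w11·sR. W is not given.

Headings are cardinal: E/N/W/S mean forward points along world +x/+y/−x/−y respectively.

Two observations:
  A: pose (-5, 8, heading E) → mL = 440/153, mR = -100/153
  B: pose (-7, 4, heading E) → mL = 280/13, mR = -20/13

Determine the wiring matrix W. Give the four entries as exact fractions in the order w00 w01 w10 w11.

obs A: pose=(-5,8,E) → sL=200/153, sR=40/9, mL=440/153, mR=-100/153
obs B: pose=(-7,4,E) → sL=40/13, sR=40, mL=280/13, mR=-20/13
sensor matrix S = [[200/153, 40/9], [40/13, 40]]; det S = 25600/663
solve [mL_A; mL_B] = S·[w00; w01] and [mR_A; mR_B] = S·[w10; w11]:
  w00 = 1/2, w01 = 1/2, w10 = -1/2, w11 = 0

1/2 1/2 -1/2 0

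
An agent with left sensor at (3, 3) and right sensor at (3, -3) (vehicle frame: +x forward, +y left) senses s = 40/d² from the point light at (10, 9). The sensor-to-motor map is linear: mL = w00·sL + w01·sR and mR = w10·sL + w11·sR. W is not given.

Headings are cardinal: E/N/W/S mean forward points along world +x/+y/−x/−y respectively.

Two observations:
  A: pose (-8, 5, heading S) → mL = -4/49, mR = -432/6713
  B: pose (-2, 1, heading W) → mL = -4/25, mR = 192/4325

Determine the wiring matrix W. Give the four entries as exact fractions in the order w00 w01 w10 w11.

0 -1 -1 1

obs A: pose=(-8,5,S) → sL=20/137, sR=4/49, mL=-4/49, mR=-432/6713
obs B: pose=(-2,1,W) → sL=20/173, sR=4/25, mL=-4/25, mR=192/4325
sensor matrix S = [[20/137, 4/49], [20/173, 4/25]]; det S = 80832/5806745
solve [mL_A; mL_B] = S·[w00; w01] and [mR_A; mR_B] = S·[w10; w11]:
  w00 = 0, w01 = -1, w10 = -1, w11 = 1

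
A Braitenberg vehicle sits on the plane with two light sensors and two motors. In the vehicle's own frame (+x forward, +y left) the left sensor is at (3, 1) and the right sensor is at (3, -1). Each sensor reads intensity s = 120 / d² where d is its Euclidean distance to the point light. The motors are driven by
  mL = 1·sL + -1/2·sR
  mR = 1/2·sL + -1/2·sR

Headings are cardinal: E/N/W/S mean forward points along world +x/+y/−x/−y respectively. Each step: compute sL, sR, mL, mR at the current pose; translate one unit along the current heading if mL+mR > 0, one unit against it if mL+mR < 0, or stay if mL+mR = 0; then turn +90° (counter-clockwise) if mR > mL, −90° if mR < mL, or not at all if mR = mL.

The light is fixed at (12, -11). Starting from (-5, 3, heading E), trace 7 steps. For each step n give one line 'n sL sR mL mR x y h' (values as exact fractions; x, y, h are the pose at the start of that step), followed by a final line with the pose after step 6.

n=0: pose=(-5,3,E); sL=120/421, sR=24/73; mL=3708/30733, mR=-672/30733; mL+mR=3036/30733 → advance +1; mR−mL=-60/421 → turn -1·90°
n=1: pose=(-4,3,S); sL=60/173, sR=12/41; mL=1422/7093, mR=192/7093; mL+mR=1614/7093 → advance +1; mR−mL=-30/173 → turn -1·90°
n=2: pose=(-4,2,W); sL=24/101, sR=120/557; mL=7308/56257, mR=624/56257; mL+mR=7932/56257 → advance +1; mR−mL=-12/101 → turn -1·90°
n=3: pose=(-5,2,N); sL=6/29, sR=15/64; mL=333/3712, mR=-51/3712; mL+mR=141/1856 → advance +1; mR−mL=-3/29 → turn -1·90°
n=4: pose=(-5,3,E); sL=120/421, sR=24/73; mL=3708/30733, mR=-672/30733; mL+mR=3036/30733 → advance +1; mR−mL=-60/421 → turn -1·90°
n=5: pose=(-4,3,S); sL=60/173, sR=12/41; mL=1422/7093, mR=192/7093; mL+mR=1614/7093 → advance +1; mR−mL=-30/173 → turn -1·90°
n=6: pose=(-4,2,W); sL=24/101, sR=120/557; mL=7308/56257, mR=624/56257; mL+mR=7932/56257 → advance +1; mR−mL=-12/101 → turn -1·90°

0 120/421 24/73 3708/30733 -672/30733 -5 3 E
1 60/173 12/41 1422/7093 192/7093 -4 3 S
2 24/101 120/557 7308/56257 624/56257 -4 2 W
3 6/29 15/64 333/3712 -51/3712 -5 2 N
4 120/421 24/73 3708/30733 -672/30733 -5 3 E
5 60/173 12/41 1422/7093 192/7093 -4 3 S
6 24/101 120/557 7308/56257 624/56257 -4 2 W
final -5 2 N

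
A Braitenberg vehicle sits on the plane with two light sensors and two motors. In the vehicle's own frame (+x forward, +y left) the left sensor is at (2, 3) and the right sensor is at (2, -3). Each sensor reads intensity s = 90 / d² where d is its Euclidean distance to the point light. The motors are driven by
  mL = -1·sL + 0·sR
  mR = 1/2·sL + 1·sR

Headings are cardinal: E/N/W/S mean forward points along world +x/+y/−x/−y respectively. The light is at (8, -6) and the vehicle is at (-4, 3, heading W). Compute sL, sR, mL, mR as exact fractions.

left sensor world pos  = (-6, 0); dL² = 232
right sensor world pos = (-6, 6); dR² = 340
sL = 90/232 = 45/116
sR = 90/340 = 9/34
mL = -1·sL + 0·sR = -45/116
mR = 1/2·sL + 1·sR = 1809/3944

45/116 9/34 -45/116 1809/3944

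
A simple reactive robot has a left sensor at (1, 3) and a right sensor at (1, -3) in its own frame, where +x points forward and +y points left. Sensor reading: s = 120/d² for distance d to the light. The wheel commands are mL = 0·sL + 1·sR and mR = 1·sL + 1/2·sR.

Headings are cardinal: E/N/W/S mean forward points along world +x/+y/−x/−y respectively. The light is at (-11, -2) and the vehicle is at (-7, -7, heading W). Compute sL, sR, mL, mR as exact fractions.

left sensor world pos  = (-8, -10); dL² = 73
right sensor world pos = (-8, -4); dR² = 13
sL = 120/73 = 120/73
sR = 120/13 = 120/13
mL = 0·sL + 1·sR = 120/13
mR = 1·sL + 1/2·sR = 5940/949

120/73 120/13 120/13 5940/949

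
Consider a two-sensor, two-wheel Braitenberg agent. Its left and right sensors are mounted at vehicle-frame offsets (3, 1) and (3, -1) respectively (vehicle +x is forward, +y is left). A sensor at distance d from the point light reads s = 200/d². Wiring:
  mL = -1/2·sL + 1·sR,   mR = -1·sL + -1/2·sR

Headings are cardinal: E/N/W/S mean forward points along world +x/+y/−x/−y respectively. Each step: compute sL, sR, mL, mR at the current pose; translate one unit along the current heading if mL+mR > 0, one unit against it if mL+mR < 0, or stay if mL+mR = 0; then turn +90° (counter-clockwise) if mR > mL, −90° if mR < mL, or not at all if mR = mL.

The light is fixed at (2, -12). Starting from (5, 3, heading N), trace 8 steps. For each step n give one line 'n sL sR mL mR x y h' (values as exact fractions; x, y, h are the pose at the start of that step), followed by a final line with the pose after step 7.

n=0: pose=(5,3,N); sL=25/41, sR=10/17; mL=395/1394, mR=-630/697; mL+mR=-865/1394 → advance -1; mR−mL=-1655/1394 → turn -1·90°
n=1: pose=(5,2,E); sL=200/261, sR=40/41; mL=6340/10701, mR=-13420/10701; mL+mR=-2360/3567 → advance -1; mR−mL=-19760/10701 → turn -1·90°
n=2: pose=(4,2,S); sL=20/13, sR=100/61; mL=690/793, mR=-1870/793; mL+mR=-1180/793 → advance -1; mR−mL=-2560/793 → turn -1·90°
n=3: pose=(4,3,W); sL=200/197, sR=200/257; mL=13700/50629, mR=-71100/50629; mL+mR=-57400/50629 → advance -1; mR−mL=-84800/50629 → turn -1·90°
n=4: pose=(5,3,N); sL=25/41, sR=10/17; mL=395/1394, mR=-630/697; mL+mR=-865/1394 → advance -1; mR−mL=-1655/1394 → turn -1·90°
n=5: pose=(5,2,E); sL=200/261, sR=40/41; mL=6340/10701, mR=-13420/10701; mL+mR=-2360/3567 → advance -1; mR−mL=-19760/10701 → turn -1·90°
n=6: pose=(4,2,S); sL=20/13, sR=100/61; mL=690/793, mR=-1870/793; mL+mR=-1180/793 → advance -1; mR−mL=-2560/793 → turn -1·90°
n=7: pose=(4,3,W); sL=200/197, sR=200/257; mL=13700/50629, mR=-71100/50629; mL+mR=-57400/50629 → advance -1; mR−mL=-84800/50629 → turn -1·90°

0 25/41 10/17 395/1394 -630/697 5 3 N
1 200/261 40/41 6340/10701 -13420/10701 5 2 E
2 20/13 100/61 690/793 -1870/793 4 2 S
3 200/197 200/257 13700/50629 -71100/50629 4 3 W
4 25/41 10/17 395/1394 -630/697 5 3 N
5 200/261 40/41 6340/10701 -13420/10701 5 2 E
6 20/13 100/61 690/793 -1870/793 4 2 S
7 200/197 200/257 13700/50629 -71100/50629 4 3 W
final 5 3 N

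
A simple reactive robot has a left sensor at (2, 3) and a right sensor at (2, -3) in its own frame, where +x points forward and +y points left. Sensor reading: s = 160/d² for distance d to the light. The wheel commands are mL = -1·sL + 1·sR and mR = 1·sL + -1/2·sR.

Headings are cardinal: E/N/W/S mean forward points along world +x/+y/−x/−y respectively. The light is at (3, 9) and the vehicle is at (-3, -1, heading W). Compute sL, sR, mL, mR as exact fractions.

left sensor world pos  = (-5, -4); dL² = 233
right sensor world pos = (-5, 2); dR² = 113
sL = 160/233 = 160/233
sR = 160/113 = 160/113
mL = -1·sL + 1·sR = 19200/26329
mR = 1·sL + -1/2·sR = -560/26329

160/233 160/113 19200/26329 -560/26329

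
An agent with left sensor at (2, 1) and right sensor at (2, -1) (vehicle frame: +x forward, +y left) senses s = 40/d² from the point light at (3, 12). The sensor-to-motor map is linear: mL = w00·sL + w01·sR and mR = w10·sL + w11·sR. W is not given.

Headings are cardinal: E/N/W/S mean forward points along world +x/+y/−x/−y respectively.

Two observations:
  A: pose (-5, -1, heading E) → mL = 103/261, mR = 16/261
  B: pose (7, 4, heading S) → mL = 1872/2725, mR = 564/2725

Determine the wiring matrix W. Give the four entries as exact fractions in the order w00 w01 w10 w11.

1 1 -1/2 1

obs A: pose=(-5,-1,E) → sL=2/9, sR=5/29, mL=103/261, mR=16/261
obs B: pose=(7,4,S) → sL=8/25, sR=40/109, mL=1872/2725, mR=564/2725
sensor matrix S = [[2/9, 5/29], [8/25, 40/109]]; det S = 3752/142245
solve [mL_A; mL_B] = S·[w00; w01] and [mR_A; mR_B] = S·[w10; w11]:
  w00 = 1, w01 = 1, w10 = -1/2, w11 = 1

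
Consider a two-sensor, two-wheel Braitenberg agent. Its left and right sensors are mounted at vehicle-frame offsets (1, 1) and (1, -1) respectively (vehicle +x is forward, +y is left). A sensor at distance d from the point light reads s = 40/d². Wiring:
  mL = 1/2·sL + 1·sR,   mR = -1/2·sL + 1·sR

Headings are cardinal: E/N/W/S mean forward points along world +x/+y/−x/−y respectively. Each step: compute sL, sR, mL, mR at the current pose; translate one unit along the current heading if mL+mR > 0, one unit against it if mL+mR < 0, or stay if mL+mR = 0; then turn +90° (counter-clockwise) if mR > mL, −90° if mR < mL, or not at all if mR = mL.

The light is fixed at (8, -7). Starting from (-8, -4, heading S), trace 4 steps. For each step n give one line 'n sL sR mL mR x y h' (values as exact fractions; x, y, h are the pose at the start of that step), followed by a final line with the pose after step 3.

n=0: pose=(-8,-4,S); sL=40/229, sR=40/293; mL=15020/67097, mR=3300/67097; mL+mR=80/293 → advance +1; mR−mL=-40/229 → turn -1·90°
n=1: pose=(-8,-5,W); sL=4/29, sR=20/149; mL=878/4321, mR=282/4321; mL+mR=40/149 → advance +1; mR−mL=-4/29 → turn -1·90°
n=2: pose=(-9,-5,N); sL=40/333, sR=8/53; mL=3724/17649, mR=1604/17649; mL+mR=16/53 → advance +1; mR−mL=-40/333 → turn -1·90°
n=3: pose=(-9,-4,E); sL=5/34, sR=2/13; mL=201/884, mR=71/884; mL+mR=4/13 → advance +1; mR−mL=-5/34 → turn -1·90°

0 40/229 40/293 15020/67097 3300/67097 -8 -4 S
1 4/29 20/149 878/4321 282/4321 -8 -5 W
2 40/333 8/53 3724/17649 1604/17649 -9 -5 N
3 5/34 2/13 201/884 71/884 -9 -4 E
final -8 -4 S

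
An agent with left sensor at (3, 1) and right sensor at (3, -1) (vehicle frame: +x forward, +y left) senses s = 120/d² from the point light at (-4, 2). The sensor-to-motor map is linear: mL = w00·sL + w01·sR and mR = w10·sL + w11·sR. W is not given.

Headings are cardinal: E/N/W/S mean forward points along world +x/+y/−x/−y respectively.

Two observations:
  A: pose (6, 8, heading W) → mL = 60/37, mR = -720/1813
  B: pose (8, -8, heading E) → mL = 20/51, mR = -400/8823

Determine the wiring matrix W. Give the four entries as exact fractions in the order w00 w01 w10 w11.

1 0 -1 1

obs A: pose=(6,8,W) → sL=60/37, sR=60/49, mL=60/37, mR=-720/1813
obs B: pose=(8,-8,E) → sL=20/51, sR=60/173, mL=20/51, mR=-400/8823
sensor matrix S = [[60/37, 60/49], [20/51, 60/173]]; det S = 438400/5332033
solve [mL_A; mL_B] = S·[w00; w01] and [mR_A; mR_B] = S·[w10; w11]:
  w00 = 1, w01 = 0, w10 = -1, w11 = 1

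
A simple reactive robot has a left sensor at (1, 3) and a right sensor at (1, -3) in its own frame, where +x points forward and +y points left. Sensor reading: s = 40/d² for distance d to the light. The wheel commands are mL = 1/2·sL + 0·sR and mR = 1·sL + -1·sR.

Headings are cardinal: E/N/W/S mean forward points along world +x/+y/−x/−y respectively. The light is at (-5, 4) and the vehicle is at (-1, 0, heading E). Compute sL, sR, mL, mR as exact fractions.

left sensor world pos  = (0, 3); dL² = 26
right sensor world pos = (0, -3); dR² = 74
sL = 40/26 = 20/13
sR = 40/74 = 20/37
mL = 1/2·sL + 0·sR = 10/13
mR = 1·sL + -1·sR = 480/481

20/13 20/37 10/13 480/481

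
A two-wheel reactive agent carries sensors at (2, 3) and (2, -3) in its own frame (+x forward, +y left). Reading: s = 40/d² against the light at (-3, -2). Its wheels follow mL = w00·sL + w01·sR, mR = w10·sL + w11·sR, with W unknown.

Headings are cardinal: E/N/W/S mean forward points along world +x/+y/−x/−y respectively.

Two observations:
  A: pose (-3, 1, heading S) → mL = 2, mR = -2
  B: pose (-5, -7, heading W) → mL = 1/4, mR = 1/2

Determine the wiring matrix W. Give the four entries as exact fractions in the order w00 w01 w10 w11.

1/2 0 -1 1/2

obs A: pose=(-3,1,S) → sL=4, sR=4, mL=2, mR=-2
obs B: pose=(-5,-7,W) → sL=1/2, sR=2, mL=1/4, mR=1/2
sensor matrix S = [[4, 4], [1/2, 2]]; det S = 6
solve [mL_A; mL_B] = S·[w00; w01] and [mR_A; mR_B] = S·[w10; w11]:
  w00 = 1/2, w01 = 0, w10 = -1, w11 = 1/2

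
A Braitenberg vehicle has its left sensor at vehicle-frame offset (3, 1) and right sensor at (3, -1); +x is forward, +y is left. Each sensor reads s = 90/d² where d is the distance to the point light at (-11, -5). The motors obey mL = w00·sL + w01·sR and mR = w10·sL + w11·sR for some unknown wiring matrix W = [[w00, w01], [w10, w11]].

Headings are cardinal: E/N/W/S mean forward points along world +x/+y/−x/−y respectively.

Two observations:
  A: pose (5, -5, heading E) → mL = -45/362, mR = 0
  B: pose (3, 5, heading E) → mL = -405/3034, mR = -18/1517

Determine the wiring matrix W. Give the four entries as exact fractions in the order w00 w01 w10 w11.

obs A: pose=(5,-5,E) → sL=45/181, sR=45/181, mL=-45/362, mR=0
obs B: pose=(3,5,E) → sL=9/41, sR=9/37, mL=-405/3034, mR=-18/1517
sensor matrix S = [[45/181, 45/181], [9/41, 9/37]]; det S = 1620/274577
solve [mL_A; mL_B] = S·[w00; w01] and [mR_A; mR_B] = S·[w10; w11]:
  w00 = 1/2, w01 = -1, w10 = 1/2, w11 = -1/2

1/2 -1 1/2 -1/2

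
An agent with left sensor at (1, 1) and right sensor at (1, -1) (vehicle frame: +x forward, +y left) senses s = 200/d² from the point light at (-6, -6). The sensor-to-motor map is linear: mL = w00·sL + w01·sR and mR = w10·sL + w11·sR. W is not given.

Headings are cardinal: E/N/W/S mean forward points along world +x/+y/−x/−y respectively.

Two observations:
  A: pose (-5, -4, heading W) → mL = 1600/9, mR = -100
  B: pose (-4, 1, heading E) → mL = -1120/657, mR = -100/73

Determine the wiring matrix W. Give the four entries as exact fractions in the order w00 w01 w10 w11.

1 -1 -1/2 0

obs A: pose=(-5,-4,W) → sL=200, sR=200/9, mL=1600/9, mR=-100
obs B: pose=(-4,1,E) → sL=200/73, sR=40/9, mL=-1120/657, mR=-100/73
sensor matrix S = [[200, 200/9], [200/73, 40/9]]; det S = 544000/657
solve [mL_A; mL_B] = S·[w00; w01] and [mR_A; mR_B] = S·[w10; w11]:
  w00 = 1, w01 = -1, w10 = -1/2, w11 = 0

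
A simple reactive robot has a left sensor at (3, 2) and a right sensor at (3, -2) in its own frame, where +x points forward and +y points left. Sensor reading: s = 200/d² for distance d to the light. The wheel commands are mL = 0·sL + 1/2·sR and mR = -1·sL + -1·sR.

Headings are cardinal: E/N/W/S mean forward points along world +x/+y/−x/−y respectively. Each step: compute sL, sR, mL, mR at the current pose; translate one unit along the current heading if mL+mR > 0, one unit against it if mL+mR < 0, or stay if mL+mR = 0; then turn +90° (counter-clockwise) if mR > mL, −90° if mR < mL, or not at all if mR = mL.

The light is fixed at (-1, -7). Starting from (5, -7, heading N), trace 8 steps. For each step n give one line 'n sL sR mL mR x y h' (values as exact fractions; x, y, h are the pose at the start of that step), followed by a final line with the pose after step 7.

0 8 200/73 100/73 -784/73 5 -7 N
1 100/41 20/9 10/9 -1720/369 5 -8 E
2 40/13 8 4 -144/13 4 -8 S
3 25 25 25/2 -50 4 -7 W
4 8 200/73 100/73 -784/73 5 -7 N
5 100/41 20/9 10/9 -1720/369 5 -8 E
6 40/13 8 4 -144/13 4 -8 S
7 25 25 25/2 -50 4 -7 W
final 5 -7 N

n=0: pose=(5,-7,N); sL=8, sR=200/73; mL=100/73, mR=-784/73; mL+mR=-684/73 → advance -1; mR−mL=-884/73 → turn -1·90°
n=1: pose=(5,-8,E); sL=100/41, sR=20/9; mL=10/9, mR=-1720/369; mL+mR=-1310/369 → advance -1; mR−mL=-710/123 → turn -1·90°
n=2: pose=(4,-8,S); sL=40/13, sR=8; mL=4, mR=-144/13; mL+mR=-92/13 → advance -1; mR−mL=-196/13 → turn -1·90°
n=3: pose=(4,-7,W); sL=25, sR=25; mL=25/2, mR=-50; mL+mR=-75/2 → advance -1; mR−mL=-125/2 → turn -1·90°
n=4: pose=(5,-7,N); sL=8, sR=200/73; mL=100/73, mR=-784/73; mL+mR=-684/73 → advance -1; mR−mL=-884/73 → turn -1·90°
n=5: pose=(5,-8,E); sL=100/41, sR=20/9; mL=10/9, mR=-1720/369; mL+mR=-1310/369 → advance -1; mR−mL=-710/123 → turn -1·90°
n=6: pose=(4,-8,S); sL=40/13, sR=8; mL=4, mR=-144/13; mL+mR=-92/13 → advance -1; mR−mL=-196/13 → turn -1·90°
n=7: pose=(4,-7,W); sL=25, sR=25; mL=25/2, mR=-50; mL+mR=-75/2 → advance -1; mR−mL=-125/2 → turn -1·90°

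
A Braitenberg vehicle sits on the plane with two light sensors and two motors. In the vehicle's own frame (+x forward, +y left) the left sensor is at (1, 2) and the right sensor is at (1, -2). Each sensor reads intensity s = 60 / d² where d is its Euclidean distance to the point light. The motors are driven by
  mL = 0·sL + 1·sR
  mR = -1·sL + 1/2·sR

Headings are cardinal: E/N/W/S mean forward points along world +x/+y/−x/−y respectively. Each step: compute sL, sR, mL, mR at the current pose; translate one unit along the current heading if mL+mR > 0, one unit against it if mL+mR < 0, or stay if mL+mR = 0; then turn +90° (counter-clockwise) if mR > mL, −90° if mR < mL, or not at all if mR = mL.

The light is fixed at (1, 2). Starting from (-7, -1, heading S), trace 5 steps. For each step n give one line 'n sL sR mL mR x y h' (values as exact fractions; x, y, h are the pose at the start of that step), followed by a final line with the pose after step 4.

0 15/13 15/29 15/29 -675/754 -7 -1 S
1 60/97 20/27 20/27 -650/2619 -7 0 W
2 30/61 6/5 6/5 33/305 -8 0 N
3 12/13 60/73 60/73 -486/949 -8 1 E
4 3/2 15/26 15/26 -63/52 -7 1 S
final -7 2 W

n=0: pose=(-7,-1,S); sL=15/13, sR=15/29; mL=15/29, mR=-675/754; mL+mR=-285/754 → advance -1; mR−mL=-1065/754 → turn -1·90°
n=1: pose=(-7,0,W); sL=60/97, sR=20/27; mL=20/27, mR=-650/2619; mL+mR=430/873 → advance +1; mR−mL=-2590/2619 → turn -1·90°
n=2: pose=(-8,0,N); sL=30/61, sR=6/5; mL=6/5, mR=33/305; mL+mR=399/305 → advance +1; mR−mL=-333/305 → turn -1·90°
n=3: pose=(-8,1,E); sL=12/13, sR=60/73; mL=60/73, mR=-486/949; mL+mR=294/949 → advance +1; mR−mL=-1266/949 → turn -1·90°
n=4: pose=(-7,1,S); sL=3/2, sR=15/26; mL=15/26, mR=-63/52; mL+mR=-33/52 → advance -1; mR−mL=-93/52 → turn -1·90°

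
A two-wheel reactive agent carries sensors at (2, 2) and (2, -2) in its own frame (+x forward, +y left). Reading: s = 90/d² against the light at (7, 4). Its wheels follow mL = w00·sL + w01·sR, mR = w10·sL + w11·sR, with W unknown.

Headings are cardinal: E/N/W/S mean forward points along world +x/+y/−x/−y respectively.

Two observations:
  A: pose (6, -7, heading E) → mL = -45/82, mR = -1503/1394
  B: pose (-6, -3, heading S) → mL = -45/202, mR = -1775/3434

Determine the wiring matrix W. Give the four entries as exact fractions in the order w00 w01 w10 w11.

obs A: pose=(6,-7,E) → sL=45/41, sR=9/17, mL=-45/82, mR=-1503/1394
obs B: pose=(-6,-3,S) → sL=45/101, sR=5/17, mL=-45/202, mR=-1775/3434
sensor matrix S = [[45/41, 9/17], [45/101, 5/17]]; det S = 360/4141
solve [mL_A; mL_B] = S·[w00; w01] and [mR_A; mR_B] = S·[w10; w11]:
  w00 = -1/2, w01 = 0, w10 = -1/2, w11 = -1

-1/2 0 -1/2 -1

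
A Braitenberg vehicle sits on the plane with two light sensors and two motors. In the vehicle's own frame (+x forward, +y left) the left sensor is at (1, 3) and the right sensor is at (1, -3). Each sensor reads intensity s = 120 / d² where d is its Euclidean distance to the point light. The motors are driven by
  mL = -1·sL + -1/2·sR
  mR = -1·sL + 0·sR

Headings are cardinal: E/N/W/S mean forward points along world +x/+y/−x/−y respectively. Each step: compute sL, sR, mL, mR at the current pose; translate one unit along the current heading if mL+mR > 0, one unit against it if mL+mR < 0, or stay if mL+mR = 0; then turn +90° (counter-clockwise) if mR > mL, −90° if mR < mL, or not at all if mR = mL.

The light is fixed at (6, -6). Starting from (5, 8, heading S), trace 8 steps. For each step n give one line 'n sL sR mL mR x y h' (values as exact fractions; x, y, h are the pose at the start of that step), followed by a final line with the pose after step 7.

n=0: pose=(5,8,S); sL=120/173, sR=24/37; mL=-6516/6401, mR=-120/173; mL+mR=-10956/6401 → advance -1; mR−mL=12/37 → turn +1·90°
n=1: pose=(5,9,E); sL=10/27, sR=5/6; mL=-85/108, mR=-10/27; mL+mR=-125/108 → advance -1; mR−mL=5/12 → turn +1·90°
n=2: pose=(4,9,N); sL=120/281, sR=120/257; mL=-47700/72217, mR=-120/281; mL+mR=-78540/72217 → advance -1; mR−mL=60/257 → turn +1·90°
n=3: pose=(4,8,W); sL=12/13, sR=60/149; mL=-2178/1937, mR=-12/13; mL+mR=-3966/1937 → advance -1; mR−mL=30/149 → turn +1·90°
n=4: pose=(5,8,S); sL=120/173, sR=24/37; mL=-6516/6401, mR=-120/173; mL+mR=-10956/6401 → advance -1; mR−mL=12/37 → turn +1·90°
n=5: pose=(5,9,E); sL=10/27, sR=5/6; mL=-85/108, mR=-10/27; mL+mR=-125/108 → advance -1; mR−mL=5/12 → turn +1·90°
n=6: pose=(4,9,N); sL=120/281, sR=120/257; mL=-47700/72217, mR=-120/281; mL+mR=-78540/72217 → advance -1; mR−mL=60/257 → turn +1·90°
n=7: pose=(4,8,W); sL=12/13, sR=60/149; mL=-2178/1937, mR=-12/13; mL+mR=-3966/1937 → advance -1; mR−mL=30/149 → turn +1·90°

0 120/173 24/37 -6516/6401 -120/173 5 8 S
1 10/27 5/6 -85/108 -10/27 5 9 E
2 120/281 120/257 -47700/72217 -120/281 4 9 N
3 12/13 60/149 -2178/1937 -12/13 4 8 W
4 120/173 24/37 -6516/6401 -120/173 5 8 S
5 10/27 5/6 -85/108 -10/27 5 9 E
6 120/281 120/257 -47700/72217 -120/281 4 9 N
7 12/13 60/149 -2178/1937 -12/13 4 8 W
final 5 8 S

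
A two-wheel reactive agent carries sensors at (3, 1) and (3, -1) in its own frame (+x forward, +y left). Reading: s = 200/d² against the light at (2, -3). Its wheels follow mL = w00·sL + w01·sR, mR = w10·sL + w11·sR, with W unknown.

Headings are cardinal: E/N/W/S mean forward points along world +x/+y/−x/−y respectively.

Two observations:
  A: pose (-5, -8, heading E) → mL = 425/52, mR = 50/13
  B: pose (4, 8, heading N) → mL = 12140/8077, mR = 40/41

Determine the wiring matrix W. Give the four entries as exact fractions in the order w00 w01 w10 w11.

1 1/2 0 1

obs A: pose=(-5,-8,E) → sL=25/4, sR=50/13, mL=425/52, mR=50/13
obs B: pose=(4,8,N) → sL=200/197, sR=40/41, mL=12140/8077, mR=40/41
sensor matrix S = [[25/4, 50/13], [200/197, 40/41]]; det S = 230250/105001
solve [mL_A; mL_B] = S·[w00; w01] and [mR_A; mR_B] = S·[w10; w11]:
  w00 = 1, w01 = 1/2, w10 = 0, w11 = 1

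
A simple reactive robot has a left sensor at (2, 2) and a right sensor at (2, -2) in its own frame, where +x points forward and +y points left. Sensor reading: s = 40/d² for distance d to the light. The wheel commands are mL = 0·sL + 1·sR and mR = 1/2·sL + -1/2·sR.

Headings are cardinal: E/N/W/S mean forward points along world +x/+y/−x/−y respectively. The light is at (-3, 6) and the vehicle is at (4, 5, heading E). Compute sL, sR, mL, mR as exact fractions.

20/41 4/9 4/9 8/369

left sensor world pos  = (6, 7); dL² = 82
right sensor world pos = (6, 3); dR² = 90
sL = 40/82 = 20/41
sR = 40/90 = 4/9
mL = 0·sL + 1·sR = 4/9
mR = 1/2·sL + -1/2·sR = 8/369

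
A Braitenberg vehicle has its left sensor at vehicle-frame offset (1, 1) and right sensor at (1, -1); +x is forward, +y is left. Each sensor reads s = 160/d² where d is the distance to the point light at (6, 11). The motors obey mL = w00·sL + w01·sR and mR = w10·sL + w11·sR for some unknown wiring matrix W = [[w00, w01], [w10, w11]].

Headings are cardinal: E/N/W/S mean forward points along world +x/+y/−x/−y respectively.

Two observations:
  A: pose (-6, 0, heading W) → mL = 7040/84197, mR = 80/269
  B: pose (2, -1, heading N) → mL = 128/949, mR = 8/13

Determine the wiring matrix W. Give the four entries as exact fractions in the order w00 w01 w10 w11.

-1 1 0 1/2

obs A: pose=(-6,0,W) → sL=160/313, sR=160/269, mL=7040/84197, mR=80/269
obs B: pose=(2,-1,N) → sL=80/73, sR=16/13, mL=128/949, mR=8/13
sensor matrix S = [[160/313, 160/269], [80/73, 16/13]]; det S = -1812480/79902953
solve [mL_A; mL_B] = S·[w00; w01] and [mR_A; mR_B] = S·[w10; w11]:
  w00 = -1, w01 = 1, w10 = 0, w11 = 1/2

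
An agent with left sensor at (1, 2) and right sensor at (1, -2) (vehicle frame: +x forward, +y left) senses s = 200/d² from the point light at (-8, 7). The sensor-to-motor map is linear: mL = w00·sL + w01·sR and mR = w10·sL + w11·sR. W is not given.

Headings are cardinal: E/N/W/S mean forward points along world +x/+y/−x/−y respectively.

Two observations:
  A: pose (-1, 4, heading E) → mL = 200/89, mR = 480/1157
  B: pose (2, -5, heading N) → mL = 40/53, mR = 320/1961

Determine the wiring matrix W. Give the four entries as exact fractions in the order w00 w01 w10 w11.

0 1 1/2 -1/2

obs A: pose=(-1,4,E) → sL=40/13, sR=200/89, mL=200/89, mR=480/1157
obs B: pose=(2,-5,N) → sL=40/37, sR=40/53, mL=40/53, mR=320/1961
sensor matrix S = [[40/13, 200/89], [40/37, 40/53]]; det S = -243200/2268877
solve [mL_A; mL_B] = S·[w00; w01] and [mR_A; mR_B] = S·[w10; w11]:
  w00 = 0, w01 = 1, w10 = 1/2, w11 = -1/2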